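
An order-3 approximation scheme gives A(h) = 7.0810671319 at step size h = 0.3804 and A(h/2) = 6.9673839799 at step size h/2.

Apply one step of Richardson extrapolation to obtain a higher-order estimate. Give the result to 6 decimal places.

6.951144

Leading term ∝ h^3; use weight 8 = 2^3.
A(h/2) − A(h) = 6.9673839799 − 7.0810671319 = -0.1136831520
Correction (A(h/2) − A(h))/(8 − 1) = (-0.1136831520)/7 = -0.0162404503
R = 6.9673839799 − 0.0162404503 = 6.9511435296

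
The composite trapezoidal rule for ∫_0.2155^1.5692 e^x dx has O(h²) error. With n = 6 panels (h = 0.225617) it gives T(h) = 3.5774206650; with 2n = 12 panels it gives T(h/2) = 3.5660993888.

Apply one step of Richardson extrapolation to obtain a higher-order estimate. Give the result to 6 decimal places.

The method has order 2: 2^2 = 4.
Numerator 4*A(h/2) − A(h) = 4*3.5660993888 − 3.5774206650 = 10.6869768902
Extrapolated: 10.6869768902 / 3 = 3.5623256301

3.562326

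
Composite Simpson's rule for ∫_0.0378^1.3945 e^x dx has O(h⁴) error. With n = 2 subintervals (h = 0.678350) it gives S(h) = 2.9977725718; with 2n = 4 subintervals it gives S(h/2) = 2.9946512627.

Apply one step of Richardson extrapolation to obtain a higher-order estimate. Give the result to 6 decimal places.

2.994443

Order 4 gives 2^r = 16 and 2^r − 1 = 15.
A(h/2) − A(h) = 2.9946512627 − 2.9977725718 = -0.0031213091
Correction (A(h/2) − A(h))/(16 − 1) = (-0.0031213091)/15 = -0.0002080873
R = 2.9946512627 − 0.0002080873 = 2.9944431754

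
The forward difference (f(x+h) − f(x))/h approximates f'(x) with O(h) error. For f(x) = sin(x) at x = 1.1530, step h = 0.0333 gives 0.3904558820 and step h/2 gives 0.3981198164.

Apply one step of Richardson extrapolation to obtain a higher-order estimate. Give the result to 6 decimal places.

With r = 1 the leading error scales as h^1, so the weight is 2^1 = 2.
2·0.3981198164 = 0.7962396328; 0.7962396328 − 0.3904558820 = 0.4057837508
Divide by 2^1 − 1 = 1.
Extrapolated: 0.4057837508 / 1 = 0.4057837508

0.405784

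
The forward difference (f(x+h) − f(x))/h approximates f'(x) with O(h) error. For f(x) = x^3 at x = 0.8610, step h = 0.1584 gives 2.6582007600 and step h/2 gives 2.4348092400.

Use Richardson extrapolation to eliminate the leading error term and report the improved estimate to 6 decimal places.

2.211418

Error is O(h^1); halving h shrinks it by 2^1 = 2.
Weighted: 4.8696184800 − 2.6582007600 = 2.2114177200
(2*2.4348092400 − 2.6582007600)/(2 − 1) = 2.2114177200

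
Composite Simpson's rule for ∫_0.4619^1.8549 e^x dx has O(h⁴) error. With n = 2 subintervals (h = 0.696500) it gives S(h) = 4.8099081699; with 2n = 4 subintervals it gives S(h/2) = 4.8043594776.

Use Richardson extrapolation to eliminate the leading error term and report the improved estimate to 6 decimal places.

4.803990

Leading term ∝ h^4; use weight 16 = 2^4.
16*4.8043594776 = 76.8697516416; 76.8697516416 − 4.8099081699 = 72.0598434717
Denominator 16 − 1 = 15.
So the Richardson estimate is 4.8039895648.
Shift from A(h/2): −0.0003699128.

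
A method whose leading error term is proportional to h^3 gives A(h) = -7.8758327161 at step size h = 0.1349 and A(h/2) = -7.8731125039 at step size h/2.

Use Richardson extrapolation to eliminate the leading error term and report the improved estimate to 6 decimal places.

-7.872724

Error is O(h^3); halving h shrinks it by 2^3 = 8.
2^3 × A(h/2) = -62.9849000312; minus A(h) gives -55.1090673151.
(-55.1090673151) ÷ 7 = -7.8727239022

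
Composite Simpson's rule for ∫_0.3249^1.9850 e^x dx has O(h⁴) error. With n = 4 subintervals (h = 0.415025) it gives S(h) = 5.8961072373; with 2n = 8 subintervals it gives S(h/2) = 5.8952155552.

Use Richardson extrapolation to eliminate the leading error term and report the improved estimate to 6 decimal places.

Error is O(h^4); halving h shrinks it by 2^4 = 16.
16×5.8952155552 − 5.8961072373 = 88.4273416459
Denominator 16 − 1 = 15.
88.4273416459 ÷ 15 = 5.8951561097
Shift from A(h/2): −0.0000594455.

5.895156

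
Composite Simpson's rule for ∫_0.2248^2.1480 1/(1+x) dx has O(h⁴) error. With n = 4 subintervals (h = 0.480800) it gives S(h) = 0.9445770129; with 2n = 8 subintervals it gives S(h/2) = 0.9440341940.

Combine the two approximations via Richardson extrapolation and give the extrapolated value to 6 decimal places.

0.943998

Order 4 gives 2^r = 16 and 2^r − 1 = 15.
16×0.9440341940 = 15.1045471040; 15.1045471040 − 0.9445770129 = 14.1599700911
Extrapolated: 14.1599700911 / 15 = 0.9439980061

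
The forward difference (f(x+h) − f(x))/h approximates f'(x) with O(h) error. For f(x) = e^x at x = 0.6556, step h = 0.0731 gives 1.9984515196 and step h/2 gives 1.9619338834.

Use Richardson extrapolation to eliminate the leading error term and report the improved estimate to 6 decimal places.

1.925416

Error is O(h^1); halving h shrinks it by 2^1 = 2.
2·1.9619338834 = 3.9238677668; 3.9238677668 − 1.9984515196 = 1.9254162472
1.9254162472 ÷ 1 = 1.9254162472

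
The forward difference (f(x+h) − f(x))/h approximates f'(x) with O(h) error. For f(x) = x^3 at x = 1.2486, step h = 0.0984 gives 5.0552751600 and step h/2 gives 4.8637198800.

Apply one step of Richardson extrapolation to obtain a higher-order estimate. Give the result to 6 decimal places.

r = 1: numerator weight 2, denominator 1.
2 × 4.8637198800 = 9.7274397600; subtract 5.0552751600 → 4.6721646000
4.6721646000 ÷ 1 = 4.6721646000
Gap between inputs: 1.916e-01; correction applied: −0.1915552800.

4.672165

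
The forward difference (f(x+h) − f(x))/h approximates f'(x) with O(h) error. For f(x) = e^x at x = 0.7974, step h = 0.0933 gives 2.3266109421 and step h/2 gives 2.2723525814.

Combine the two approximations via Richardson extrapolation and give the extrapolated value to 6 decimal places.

2.218094

Order 1 gives 2^r = 2 and 2^r − 1 = 1.
2^1·A(h/2) = 4.5447051628; minus A(h) gives 2.2180942207.
Divide by 2^1 − 1 = 1.
2.2180942207 ÷ 1 = 2.2180942207
Correction |R − A(h/2)| = 5.426e-02; gap |A(h/2) − A(h)| = 5.426e-02.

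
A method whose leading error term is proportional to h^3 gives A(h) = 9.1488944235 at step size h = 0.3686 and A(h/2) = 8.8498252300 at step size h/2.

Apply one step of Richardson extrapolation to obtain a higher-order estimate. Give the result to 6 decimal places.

8.807101

Error is O(h^3); halving h shrinks it by 2^3 = 8.
8*8.8498252300 − 9.1488944235 = 61.6497074165
Extrapolated: 61.6497074165 / 7 = 8.8071010595
Correction |R − A(h/2)| = 4.272e-02; gap |A(h/2) − A(h)| = 2.991e-01.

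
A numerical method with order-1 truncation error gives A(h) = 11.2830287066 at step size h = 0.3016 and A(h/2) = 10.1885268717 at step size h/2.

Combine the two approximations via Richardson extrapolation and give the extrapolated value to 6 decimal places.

Order 1 gives 2^r = 2 and 2^r − 1 = 1.
Weighted: 20.3770537434 − 11.2830287066 = 9.0940250368
R = 9.0940250368/1 = 9.0940250368
Correction |R − A(h/2)| = 1.095e+00; gap |A(h/2) − A(h)| = 1.095e+00.

9.094025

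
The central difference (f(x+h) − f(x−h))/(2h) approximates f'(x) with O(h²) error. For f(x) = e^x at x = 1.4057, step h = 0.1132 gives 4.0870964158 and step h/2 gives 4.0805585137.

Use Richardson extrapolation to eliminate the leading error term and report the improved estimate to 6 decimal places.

Order 2 gives 2^r = 4 and 2^r − 1 = 3.
4*4.0805585137 = 16.3222340548; subtract 4.0870964158 → 12.2351376390
R = 12.2351376390/3 = 4.0783792130

4.078379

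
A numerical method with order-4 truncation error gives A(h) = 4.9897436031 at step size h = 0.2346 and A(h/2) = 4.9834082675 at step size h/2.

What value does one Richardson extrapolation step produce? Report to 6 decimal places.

Order 4 gives 2^r = 16 and 2^r − 1 = 15.
16 × 4.9834082675 = 79.7345322800; 79.7345322800 − 4.9897436031 = 74.7447886769
R = 74.7447886769/15 = 4.9829859118

4.982986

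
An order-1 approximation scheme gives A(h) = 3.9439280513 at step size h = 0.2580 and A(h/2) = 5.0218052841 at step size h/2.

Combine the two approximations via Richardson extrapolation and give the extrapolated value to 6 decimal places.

Leading term ∝ h^1; use weight 2 = 2^1.
2*5.0218052841 − 3.9439280513 = 6.0996825169
Extrapolated: 6.0996825169 / 1 = 6.0996825169
Gap between inputs: 1.078e+00; correction applied: +1.0778772328.

6.099683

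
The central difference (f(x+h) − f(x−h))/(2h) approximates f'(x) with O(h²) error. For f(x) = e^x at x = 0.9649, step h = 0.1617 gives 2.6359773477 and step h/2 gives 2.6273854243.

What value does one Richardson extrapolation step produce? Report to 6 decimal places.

r = 2: numerator weight 4, denominator 3.
2^2·A(h/2) = 10.5095416972; minus A(h) gives 7.8735643495.
Denominator 4 − 1 = 3.
R = 7.8735643495/3 = 2.6245214498

2.624521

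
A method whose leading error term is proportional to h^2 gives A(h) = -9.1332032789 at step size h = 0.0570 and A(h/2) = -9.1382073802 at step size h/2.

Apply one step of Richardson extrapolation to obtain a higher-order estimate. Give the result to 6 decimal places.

The method has order 2: 2^2 = 4.
Top: 4(-9.1382073802) − (-9.1332032789) = -27.4196262419
Divide by 2^2 − 1 = 3.
So the Richardson estimate is -9.1398754140.

-9.139875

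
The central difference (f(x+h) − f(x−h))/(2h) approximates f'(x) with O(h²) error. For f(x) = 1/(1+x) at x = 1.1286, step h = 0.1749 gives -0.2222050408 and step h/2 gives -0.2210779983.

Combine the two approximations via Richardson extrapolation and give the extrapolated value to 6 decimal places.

Method order is 2; weight 2^2 = 4.
4 × (-0.2210779983) = -0.8843119932; subtract (-0.2222050408) → -0.6621069524
Divide by 2^2 − 1 = 3.
(4 × (-0.2210779983) − (-0.2222050408))/(4 − 1) = -0.2207023175

-0.220702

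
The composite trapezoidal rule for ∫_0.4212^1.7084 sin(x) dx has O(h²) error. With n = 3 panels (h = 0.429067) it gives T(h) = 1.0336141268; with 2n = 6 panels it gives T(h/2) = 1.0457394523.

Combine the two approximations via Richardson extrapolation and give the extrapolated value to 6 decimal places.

Order 2 gives 2^r = 4 and 2^r − 1 = 3.
Difference of the inputs: 1.0457394523 − 1.0336141268 = 0.0121253255
Divide by 2^2 − 1 = 3: 0.0121253255/3 = 0.0040417752
R = A(h/2) + (A(h/2) − A(h))/3 = 1.0457394523 + 0.0040417752 = 1.0497812275
Correction |R − A(h/2)| = 4.042e-03; gap |A(h/2) − A(h)| = 1.213e-02.

1.049781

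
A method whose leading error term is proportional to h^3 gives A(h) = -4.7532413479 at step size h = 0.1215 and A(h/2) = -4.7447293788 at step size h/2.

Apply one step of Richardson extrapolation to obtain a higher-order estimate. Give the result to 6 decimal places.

Leading term ∝ h^3; use weight 8 = 2^3.
Weighted: (-37.9578350304) − (-4.7532413479) = -33.2045936825
(-33.2045936825) ÷ 7 = -4.7435133832

-4.743513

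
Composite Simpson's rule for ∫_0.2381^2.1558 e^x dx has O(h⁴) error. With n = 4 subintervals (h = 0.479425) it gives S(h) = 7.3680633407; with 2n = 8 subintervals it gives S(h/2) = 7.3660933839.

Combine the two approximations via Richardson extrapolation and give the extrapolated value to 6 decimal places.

7.365962

Method order is 4; weight 2^4 = 16.
16*7.3660933839 = 117.8574941424; subtract 7.3680633407 → 110.4894308017
Denominator 16 − 1 = 15.
Extrapolated: 110.4894308017 / 15 = 7.3659620534
Correction |R − A(h/2)| = 1.313e-04; gap |A(h/2) − A(h)| = 1.970e-03.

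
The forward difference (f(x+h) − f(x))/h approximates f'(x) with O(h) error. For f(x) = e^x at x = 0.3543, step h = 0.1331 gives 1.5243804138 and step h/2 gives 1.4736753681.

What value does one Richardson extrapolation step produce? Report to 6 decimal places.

r = 1: numerator weight 2, denominator 1.
2 × 1.4736753681 = 2.9473507362; subtract 1.5243804138 → 1.4229703224
(2 × 1.4736753681 − 1.5243804138)/(2 − 1) = 1.4229703224
Shift from A(h/2): −0.0507050457.

1.422970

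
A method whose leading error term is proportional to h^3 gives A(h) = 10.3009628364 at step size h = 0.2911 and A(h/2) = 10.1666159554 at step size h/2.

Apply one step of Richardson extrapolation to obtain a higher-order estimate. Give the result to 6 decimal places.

r = 3, so 2^r = 8.
8·10.1666159554 = 81.3329276432; 81.3329276432 − 10.3009628364 = 71.0319648068
Divide by 2^3 − 1 = 7.
71.0319648068 ÷ 7 = 10.1474235438

10.147424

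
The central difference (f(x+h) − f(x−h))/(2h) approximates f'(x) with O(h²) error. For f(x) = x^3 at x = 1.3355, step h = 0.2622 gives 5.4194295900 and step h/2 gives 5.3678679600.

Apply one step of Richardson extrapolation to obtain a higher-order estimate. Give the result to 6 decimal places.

5.350681

Method order is 2; weight 2^2 = 4.
Difference of the inputs: 5.3678679600 − 5.4194295900 = -0.0515616300
Divide by 2^2 − 1 = 3: (-0.0515616300)/3 = -0.0171872100
R = A(h/2) + (A(h/2) − A(h))/3 = 5.3678679600 − 0.0171872100 = 5.3506807500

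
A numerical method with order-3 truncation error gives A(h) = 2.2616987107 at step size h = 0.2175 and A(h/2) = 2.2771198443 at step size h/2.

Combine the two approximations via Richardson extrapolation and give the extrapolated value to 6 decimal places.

Error is O(h^3); halving h shrinks it by 2^3 = 8.
2^3·A(h/2) = 18.2169587544; minus A(h) gives 15.9552600437.
Extrapolated: 15.9552600437 / 7 = 2.2793228634
Gap between inputs: 1.542e-02; correction applied: +0.0022030191.

2.279323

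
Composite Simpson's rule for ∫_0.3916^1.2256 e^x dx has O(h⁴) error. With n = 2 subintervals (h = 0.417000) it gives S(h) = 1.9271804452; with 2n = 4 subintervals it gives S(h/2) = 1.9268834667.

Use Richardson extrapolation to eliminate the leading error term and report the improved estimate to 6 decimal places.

Order 4 gives 2^r = 16 and 2^r − 1 = 15.
16×1.9268834667 = 30.8301354672; subtract 1.9271804452 → 28.9029550220
Extrapolated: 28.9029550220 / 15 = 1.9268636681
Gap between inputs: 2.970e-04; correction applied: −0.0000197986.

1.926864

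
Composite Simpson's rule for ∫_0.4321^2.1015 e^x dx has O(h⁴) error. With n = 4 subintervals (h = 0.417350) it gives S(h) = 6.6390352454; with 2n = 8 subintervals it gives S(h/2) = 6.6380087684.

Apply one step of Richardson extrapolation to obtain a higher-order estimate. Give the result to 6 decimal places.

Error is O(h^4); halving h shrinks it by 2^4 = 16.
Top: 16(6.6380087684) − (6.6390352454) = 99.5691050490
99.5691050490 ÷ 15 = 6.6379403366
Gap between inputs: 1.026e-03; correction applied: −0.0000684318.

6.637940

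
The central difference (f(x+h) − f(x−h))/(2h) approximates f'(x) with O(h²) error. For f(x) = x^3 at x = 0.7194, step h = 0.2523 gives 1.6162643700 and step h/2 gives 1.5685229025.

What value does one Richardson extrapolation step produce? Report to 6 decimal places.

1.552609

r = 2, so 2^r = 4.
4 × 1.5685229025 − 1.6162643700 = 4.6578272400
Divide by 2^2 − 1 = 3.
(4 × 1.5685229025 − 1.6162643700)/(4 − 1) = 1.5526090800
Correction |R − A(h/2)| = 1.591e-02; gap |A(h/2) − A(h)| = 4.774e-02.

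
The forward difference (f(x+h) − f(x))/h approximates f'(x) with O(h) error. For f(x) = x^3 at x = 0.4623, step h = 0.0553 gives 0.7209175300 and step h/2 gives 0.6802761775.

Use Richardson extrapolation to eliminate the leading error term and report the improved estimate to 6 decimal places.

Order 1 gives 2^r = 2 and 2^r − 1 = 1.
2^1 × A(h/2) = 1.3605523550; minus A(h) gives 0.6396348250.
Extrapolated: 0.6396348250 / 1 = 0.6396348250
Correction |R − A(h/2)| = 4.064e-02; gap |A(h/2) − A(h)| = 4.064e-02.

0.639635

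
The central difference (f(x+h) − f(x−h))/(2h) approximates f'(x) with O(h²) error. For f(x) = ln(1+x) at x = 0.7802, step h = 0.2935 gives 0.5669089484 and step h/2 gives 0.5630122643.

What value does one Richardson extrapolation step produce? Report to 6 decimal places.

Method order is 2; weight 2^2 = 4.
Difference of the inputs: 0.5630122643 − 0.5669089484 = -0.0038966841
Correction (A(h/2) − A(h))/(4 − 1) = (-0.0038966841)/3 = -0.0012988947
R = A(h/2) + (A(h/2) − A(h))/3 = 0.5630122643 − 0.0012988947 = 0.5617133696
Gap between inputs: 3.897e-03; correction applied: −0.0012988947.

0.561713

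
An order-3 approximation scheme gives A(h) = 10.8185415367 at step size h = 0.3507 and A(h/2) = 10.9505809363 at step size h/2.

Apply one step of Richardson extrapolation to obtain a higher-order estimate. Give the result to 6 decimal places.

The method has order 3: 2^3 = 8.
Weighted: 87.6046474904 − 10.8185415367 = 76.7861059537
Extrapolated: 76.7861059537 / 7 = 10.9694437077

10.969444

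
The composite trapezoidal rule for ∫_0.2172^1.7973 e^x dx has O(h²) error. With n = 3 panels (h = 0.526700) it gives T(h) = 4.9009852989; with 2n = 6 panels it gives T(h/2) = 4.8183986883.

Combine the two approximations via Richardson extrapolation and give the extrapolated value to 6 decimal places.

4.790870

Error is O(h^2); halving h shrinks it by 2^2 = 4.
Numerator 4×A(h/2) − A(h) = 4×4.8183986883 − 4.9009852989 = 14.3726094543
Extrapolated: 14.3726094543 / 3 = 4.7908698181
Correction |R − A(h/2)| = 2.753e-02; gap |A(h/2) − A(h)| = 8.259e-02.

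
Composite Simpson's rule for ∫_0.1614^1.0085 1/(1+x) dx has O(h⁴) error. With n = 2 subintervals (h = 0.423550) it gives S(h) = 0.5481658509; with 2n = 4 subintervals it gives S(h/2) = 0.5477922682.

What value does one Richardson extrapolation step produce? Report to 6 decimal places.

0.547767

Error is O(h^4); halving h shrinks it by 2^4 = 16.
Top: 16(0.5477922682) − (0.5481658509) = 8.2165104403
Denominator 16 − 1 = 15.
So the Richardson estimate is 0.5477673627.
Shift from A(h/2): −0.0000249055.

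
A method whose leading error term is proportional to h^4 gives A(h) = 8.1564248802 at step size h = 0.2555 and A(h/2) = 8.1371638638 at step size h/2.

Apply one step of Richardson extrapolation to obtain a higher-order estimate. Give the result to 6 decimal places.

Method order is 4; weight 2^4 = 16.
2^4·A(h/2) = 130.1946218208; minus A(h) gives 122.0381969406.
R = 122.0381969406/15 = 8.1358797960
Gap between inputs: 1.926e-02; correction applied: −0.0012840678.

8.135880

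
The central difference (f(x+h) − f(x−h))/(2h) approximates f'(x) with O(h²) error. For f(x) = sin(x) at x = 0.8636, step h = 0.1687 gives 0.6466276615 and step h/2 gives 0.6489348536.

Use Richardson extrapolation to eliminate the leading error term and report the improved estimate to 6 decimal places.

0.649704

Method order is 2; weight 2^2 = 4.
4×0.6489348536 − 0.6466276615 = 1.9491117529
R = 1.9491117529/3 = 0.6497039176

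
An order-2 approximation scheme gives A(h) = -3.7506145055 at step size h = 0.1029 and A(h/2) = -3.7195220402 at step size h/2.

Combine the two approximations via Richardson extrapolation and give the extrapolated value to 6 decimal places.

-3.709158

Method order is 2; weight 2^2 = 4.
Numerator 4·A(h/2) − A(h) = 4·(-3.7195220402) − (-3.7506145055) = -11.1274736553
R = (-11.1274736553)/3 = -3.7091578851
Shift from A(h/2): +0.0103641551.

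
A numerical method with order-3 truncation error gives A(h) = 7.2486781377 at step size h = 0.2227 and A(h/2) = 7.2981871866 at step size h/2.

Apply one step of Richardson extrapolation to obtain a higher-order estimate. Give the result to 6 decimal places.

7.305260

With r = 3 the leading error scales as h^3, so the weight is 2^3 = 8.
Numerator 8×A(h/2) − A(h) = 8×7.2981871866 − 7.2486781377 = 51.1368193551
Extrapolated: 51.1368193551 / 7 = 7.3052599079
Gap between inputs: 4.951e-02; correction applied: +0.0070727213.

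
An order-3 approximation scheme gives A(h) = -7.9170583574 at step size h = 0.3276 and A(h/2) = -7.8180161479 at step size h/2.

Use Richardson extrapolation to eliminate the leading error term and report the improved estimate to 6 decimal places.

Method order is 3; weight 2^3 = 8.
Difference of the inputs: -7.8180161479 − (-7.9170583574) = 0.0990422095
Correction (A(h/2) − A(h))/(8 − 1) = 0.0990422095/7 = 0.0141488871
R = A(h/2) + (A(h/2) − A(h))/7 = -7.8180161479 + 0.0141488871 = -7.8038672608

-7.803867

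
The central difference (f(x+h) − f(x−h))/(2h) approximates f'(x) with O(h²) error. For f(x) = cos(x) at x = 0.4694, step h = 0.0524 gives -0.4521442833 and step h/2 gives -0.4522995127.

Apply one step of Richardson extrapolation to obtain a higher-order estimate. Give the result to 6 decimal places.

-0.452351

r = 2, so 2^r = 4.
Weighted: (-1.8091980508) − (-0.4521442833) = -1.3570537675
Extrapolated: (-1.3570537675) / 3 = -0.4523512558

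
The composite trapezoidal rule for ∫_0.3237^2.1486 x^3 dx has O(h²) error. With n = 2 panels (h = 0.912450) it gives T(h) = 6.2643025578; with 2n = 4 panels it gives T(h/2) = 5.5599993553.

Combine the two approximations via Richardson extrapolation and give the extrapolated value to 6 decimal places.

Method order is 2; weight 2^2 = 4.
Weighted: 22.2399974212 − 6.2643025578 = 15.9756948634
(4·5.5599993553 − 6.2643025578)/(4 − 1) = 5.3252316211
Gap between inputs: 7.043e-01; correction applied: −0.2347677342.

5.325232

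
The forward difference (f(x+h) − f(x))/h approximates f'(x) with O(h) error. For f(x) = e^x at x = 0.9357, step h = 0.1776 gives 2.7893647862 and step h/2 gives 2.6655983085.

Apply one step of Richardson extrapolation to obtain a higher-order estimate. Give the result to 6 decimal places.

r = 1: numerator weight 2, denominator 1.
2^1*A(h/2) = 5.3311966170; minus A(h) gives 2.5418318308.
Denominator 2 − 1 = 1.
Result: 2.5418318308
Shift from A(h/2): −0.1237664777.

2.541832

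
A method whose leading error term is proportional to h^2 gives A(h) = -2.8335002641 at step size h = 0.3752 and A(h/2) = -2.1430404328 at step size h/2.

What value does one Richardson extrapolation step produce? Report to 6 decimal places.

-1.912887

With r = 2 the leading error scales as h^2, so the weight is 2^2 = 4.
Numerator 4*A(h/2) − A(h) = 4*(-2.1430404328) − (-2.8335002641) = -5.7386614671
Divide by 2^2 − 1 = 3.
R = (-5.7386614671)/3 = -1.9128871557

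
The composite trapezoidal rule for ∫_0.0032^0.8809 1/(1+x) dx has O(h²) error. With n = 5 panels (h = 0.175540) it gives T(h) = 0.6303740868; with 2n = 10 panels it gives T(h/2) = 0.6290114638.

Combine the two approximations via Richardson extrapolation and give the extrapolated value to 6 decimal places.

0.628557

Method order is 2; weight 2^2 = 4.
Weighted: 2.5160458552 − 0.6303740868 = 1.8856717684
(4·0.6290114638 − 0.6303740868)/(4 − 1) = 0.6285572561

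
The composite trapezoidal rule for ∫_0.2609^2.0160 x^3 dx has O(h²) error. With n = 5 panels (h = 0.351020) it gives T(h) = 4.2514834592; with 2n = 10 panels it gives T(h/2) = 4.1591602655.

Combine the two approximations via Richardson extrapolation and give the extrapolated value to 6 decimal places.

4.128386

Error is O(h^2); halving h shrinks it by 2^2 = 4.
Numerator 4 × A(h/2) − A(h) = 4 × 4.1591602655 − 4.2514834592 = 12.3851576028
(4 × 4.1591602655 − 4.2514834592)/(4 − 1) = 4.1283858676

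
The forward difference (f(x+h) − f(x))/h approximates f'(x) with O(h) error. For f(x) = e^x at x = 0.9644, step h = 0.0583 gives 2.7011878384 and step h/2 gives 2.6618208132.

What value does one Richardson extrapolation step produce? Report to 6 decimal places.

2.622454

Error is O(h^1); halving h shrinks it by 2^1 = 2.
Weighted: 5.3236416264 − 2.7011878384 = 2.6224537880
Denominator 2 − 1 = 1.
So the Richardson estimate is 2.6224537880.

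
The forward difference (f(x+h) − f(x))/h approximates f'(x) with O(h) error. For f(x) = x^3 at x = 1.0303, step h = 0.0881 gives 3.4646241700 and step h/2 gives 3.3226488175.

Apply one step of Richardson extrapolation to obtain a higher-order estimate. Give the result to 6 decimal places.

3.180673

The method has order 1: 2^1 = 2.
Top: 2(3.3226488175) − (3.4646241700) = 3.1806734650
(2*3.3226488175 − 3.4646241700)/(2 − 1) = 3.1806734650
Gap between inputs: 1.420e-01; correction applied: −0.1419753525.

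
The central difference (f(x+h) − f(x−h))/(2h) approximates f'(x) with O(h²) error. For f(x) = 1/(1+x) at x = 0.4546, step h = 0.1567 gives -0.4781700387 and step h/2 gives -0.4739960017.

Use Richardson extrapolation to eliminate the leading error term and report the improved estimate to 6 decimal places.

r = 2: numerator weight 4, denominator 3.
4 × (-0.4739960017) = -1.8959840068; subtract (-0.4781700387) → -1.4178139681
Denominator 4 − 1 = 3.
R = (-1.4178139681)/3 = -0.4726046560

-0.472605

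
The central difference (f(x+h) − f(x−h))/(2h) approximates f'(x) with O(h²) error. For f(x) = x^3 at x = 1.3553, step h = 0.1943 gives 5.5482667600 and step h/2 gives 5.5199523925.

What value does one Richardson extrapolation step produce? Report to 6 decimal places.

5.510514

r = 2: numerator weight 4, denominator 3.
4·5.5199523925 = 22.0798095700; 22.0798095700 − 5.5482667600 = 16.5315428100
Denominator 4 − 1 = 3.
R = 16.5315428100/3 = 5.5105142700
Gap between inputs: 2.831e-02; correction applied: −0.0094381225.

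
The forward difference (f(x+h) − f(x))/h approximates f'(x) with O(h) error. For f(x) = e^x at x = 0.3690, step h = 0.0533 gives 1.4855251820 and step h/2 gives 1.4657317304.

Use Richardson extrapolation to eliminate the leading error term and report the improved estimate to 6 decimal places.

1.445938

r = 1, so 2^r = 2.
Difference of the inputs: 1.4657317304 − 1.4855251820 = -0.0197934516
Divide by 2^1 − 1 = 1: (-0.0197934516)/1 = -0.0197934516
R = A(h/2) + (A(h/2) − A(h))/1 = 1.4657317304 − 0.0197934516 = 1.4459382788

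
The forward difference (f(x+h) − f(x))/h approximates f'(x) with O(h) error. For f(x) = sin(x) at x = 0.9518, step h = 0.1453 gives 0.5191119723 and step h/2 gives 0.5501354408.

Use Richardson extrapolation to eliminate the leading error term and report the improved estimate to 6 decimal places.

The method has order 1: 2^1 = 2.
A(h/2) − A(h) = 0.5501354408 − 0.5191119723 = 0.0310234685
Divide by 2^1 − 1 = 1: 0.0310234685/1 = 0.0310234685
R = A(h/2) + (A(h/2) − A(h))/1 = 0.5501354408 + 0.0310234685 = 0.5811589093

0.581159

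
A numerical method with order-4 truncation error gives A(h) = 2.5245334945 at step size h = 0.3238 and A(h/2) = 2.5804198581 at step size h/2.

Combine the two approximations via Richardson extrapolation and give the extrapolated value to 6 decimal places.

2.584146

The method has order 4: 2^4 = 16.
16×2.5804198581 = 41.2867177296; 41.2867177296 − 2.5245334945 = 38.7621842351
Divide by 2^4 − 1 = 15.
38.7621842351 ÷ 15 = 2.5841456157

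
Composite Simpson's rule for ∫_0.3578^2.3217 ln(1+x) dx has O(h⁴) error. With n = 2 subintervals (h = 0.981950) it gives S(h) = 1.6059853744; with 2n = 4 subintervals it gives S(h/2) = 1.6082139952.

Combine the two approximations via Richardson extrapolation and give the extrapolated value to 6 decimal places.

1.608363

With r = 4 the leading error scales as h^4, so the weight is 2^4 = 16.
16 × 1.6082139952 = 25.7314239232; subtract 1.6059853744 → 24.1254385488
Denominator 16 − 1 = 15.
R = 24.1254385488/15 = 1.6083625699
Gap between inputs: 2.229e-03; correction applied: +0.0001485747.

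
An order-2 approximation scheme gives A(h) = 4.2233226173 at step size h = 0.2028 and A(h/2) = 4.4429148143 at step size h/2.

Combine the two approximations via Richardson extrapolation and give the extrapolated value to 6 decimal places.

r = 2, so 2^r = 4.
Top: 4(4.4429148143) − (4.2233226173) = 13.5483366399
Extrapolated: 13.5483366399 / 3 = 4.5161122133

4.516112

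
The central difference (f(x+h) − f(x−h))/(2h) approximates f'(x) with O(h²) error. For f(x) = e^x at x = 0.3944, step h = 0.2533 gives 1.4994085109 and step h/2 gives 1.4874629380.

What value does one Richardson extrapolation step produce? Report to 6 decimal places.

1.483481

Method order is 2; weight 2^2 = 4.
Numerator 4·A(h/2) − A(h) = 4·1.4874629380 − 1.4994085109 = 4.4504432411
Denominator 4 − 1 = 3.
Result: 1.4834810804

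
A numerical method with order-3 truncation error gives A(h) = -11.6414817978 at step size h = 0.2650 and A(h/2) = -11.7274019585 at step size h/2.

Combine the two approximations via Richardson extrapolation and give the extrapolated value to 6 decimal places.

Leading term ∝ h^3; use weight 8 = 2^3.
Difference of the inputs: -11.7274019585 − (-11.6414817978) = -0.0859201607
Divide by 2^3 − 1 = 7: (-0.0859201607)/7 = -0.0122743087
R = -11.7274019585 − 0.0122743087 = -11.7396762672
Correction |R − A(h/2)| = 1.227e-02; gap |A(h/2) − A(h)| = 8.592e-02.

-11.739676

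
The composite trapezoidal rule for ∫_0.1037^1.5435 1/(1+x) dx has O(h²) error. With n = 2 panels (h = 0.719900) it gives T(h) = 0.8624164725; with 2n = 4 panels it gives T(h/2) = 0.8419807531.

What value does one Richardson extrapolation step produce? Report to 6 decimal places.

r = 2: numerator weight 4, denominator 3.
A(h/2) − A(h) = 0.8419807531 − 0.8624164725 = -0.0204357194
Divide by 2^2 − 1 = 3: (-0.0204357194)/3 = -0.0068119065
R = 0.8419807531 − 0.0068119065 = 0.8351688466

0.835169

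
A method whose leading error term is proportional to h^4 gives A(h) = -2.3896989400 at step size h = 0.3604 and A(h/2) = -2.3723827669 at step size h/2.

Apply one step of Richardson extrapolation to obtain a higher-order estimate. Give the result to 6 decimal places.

-2.371228

r = 4: numerator weight 16, denominator 15.
16·(-2.3723827669) = -37.9581242704; (-37.9581242704) − (-2.3896989400) = -35.5684253304
(-35.5684253304) ÷ 15 = -2.3712283554
Correction |R − A(h/2)| = 1.154e-03; gap |A(h/2) − A(h)| = 1.732e-02.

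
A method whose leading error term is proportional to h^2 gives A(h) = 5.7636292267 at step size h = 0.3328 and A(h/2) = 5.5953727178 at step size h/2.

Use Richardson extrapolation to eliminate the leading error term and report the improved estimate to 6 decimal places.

Error is O(h^2); halving h shrinks it by 2^2 = 4.
Weighted: 22.3814908712 − 5.7636292267 = 16.6178616445
Divide by 2^2 − 1 = 3.
So the Richardson estimate is 5.5392872148.
Correction |R − A(h/2)| = 5.609e-02; gap |A(h/2) − A(h)| = 1.683e-01.

5.539287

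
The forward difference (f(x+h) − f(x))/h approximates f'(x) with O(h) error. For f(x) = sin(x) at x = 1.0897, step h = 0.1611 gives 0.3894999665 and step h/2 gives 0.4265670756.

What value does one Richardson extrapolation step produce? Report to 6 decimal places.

Method order is 1; weight 2^1 = 2.
Difference of the inputs: 0.4265670756 − 0.3894999665 = 0.0370671091
Divide by 2^1 − 1 = 1: 0.0370671091/1 = 0.0370671091
R = A(h/2) + (A(h/2) − A(h))/1 = 0.4265670756 + 0.0370671091 = 0.4636341847
Gap between inputs: 3.707e-02; correction applied: +0.0370671091.

0.463634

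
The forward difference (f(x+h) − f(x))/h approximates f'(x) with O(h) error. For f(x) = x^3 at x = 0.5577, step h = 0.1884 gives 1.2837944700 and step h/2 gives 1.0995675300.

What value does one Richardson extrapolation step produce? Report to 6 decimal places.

The method has order 1: 2^1 = 2.
Top: 2(1.0995675300) − (1.2837944700) = 0.9153405900
Denominator 2 − 1 = 1.
Extrapolated: 0.9153405900 / 1 = 0.9153405900
Correction |R − A(h/2)| = 1.842e-01; gap |A(h/2) − A(h)| = 1.842e-01.

0.915341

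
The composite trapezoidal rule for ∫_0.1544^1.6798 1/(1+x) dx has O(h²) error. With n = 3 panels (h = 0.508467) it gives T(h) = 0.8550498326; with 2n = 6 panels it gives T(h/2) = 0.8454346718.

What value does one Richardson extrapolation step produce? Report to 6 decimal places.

r = 2, so 2^r = 4.
4 × 0.8454346718 = 3.3817386872; 3.3817386872 − 0.8550498326 = 2.5266888546
Divide by 2^2 − 1 = 3.
Result: 0.8422296182
Shift from A(h/2): −0.0032050536.

0.842230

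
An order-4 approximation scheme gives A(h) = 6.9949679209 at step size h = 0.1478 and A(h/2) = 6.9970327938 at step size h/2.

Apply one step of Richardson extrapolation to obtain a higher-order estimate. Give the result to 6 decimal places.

6.997170

Leading term ∝ h^4; use weight 16 = 2^4.
16×6.9970327938 = 111.9525247008; 111.9525247008 − 6.9949679209 = 104.9575567799
R = 104.9575567799/15 = 6.9971704520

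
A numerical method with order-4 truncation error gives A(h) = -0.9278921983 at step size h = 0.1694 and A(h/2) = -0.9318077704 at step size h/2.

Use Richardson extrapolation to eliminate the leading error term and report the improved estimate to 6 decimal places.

-0.932069

The method has order 4: 2^4 = 16.
Top: 16(-0.9318077704) − (-0.9278921983) = -13.9810321281
Denominator 16 − 1 = 15.
Result: -0.9320688085
Correction |R − A(h/2)| = 2.610e-04; gap |A(h/2) − A(h)| = 3.916e-03.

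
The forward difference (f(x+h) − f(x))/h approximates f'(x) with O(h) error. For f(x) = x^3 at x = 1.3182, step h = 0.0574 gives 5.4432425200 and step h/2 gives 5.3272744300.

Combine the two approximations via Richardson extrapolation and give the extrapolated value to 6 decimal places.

r = 1, so 2^r = 2.
Top: 2(5.3272744300) − (5.4432425200) = 5.2113063400
Denominator 2 − 1 = 1.
R = 5.2113063400/1 = 5.2113063400
Correction |R − A(h/2)| = 1.160e-01; gap |A(h/2) − A(h)| = 1.160e-01.

5.211306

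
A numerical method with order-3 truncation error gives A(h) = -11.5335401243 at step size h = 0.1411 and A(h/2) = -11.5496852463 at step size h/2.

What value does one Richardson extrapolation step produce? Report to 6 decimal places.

Leading term ∝ h^3; use weight 8 = 2^3.
8×(-11.5496852463) = -92.3974819704; (-92.3974819704) − (-11.5335401243) = -80.8639418461
Denominator 8 − 1 = 7.
(8×(-11.5496852463) − (-11.5335401243))/(8 − 1) = -11.5519916923

-11.551992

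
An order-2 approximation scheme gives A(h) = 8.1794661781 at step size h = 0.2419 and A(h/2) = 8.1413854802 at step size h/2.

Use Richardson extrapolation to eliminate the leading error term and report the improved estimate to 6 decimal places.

Leading term ∝ h^2; use weight 4 = 2^2.
4 × 8.1413854802 = 32.5655419208; subtract 8.1794661781 → 24.3860757427
Divide by 2^2 − 1 = 3.
(4 × 8.1413854802 − 8.1794661781)/(4 − 1) = 8.1286919142
Correction |R − A(h/2)| = 1.269e-02; gap |A(h/2) − A(h)| = 3.808e-02.

8.128692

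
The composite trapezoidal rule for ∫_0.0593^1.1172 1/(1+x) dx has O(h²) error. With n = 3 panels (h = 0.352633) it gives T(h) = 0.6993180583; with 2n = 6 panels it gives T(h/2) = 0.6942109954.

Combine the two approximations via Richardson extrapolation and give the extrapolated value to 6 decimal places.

With r = 2 the leading error scales as h^2, so the weight is 2^2 = 4.
4*0.6942109954 − 0.6993180583 = 2.0775259233
2.0775259233 ÷ 3 = 0.6925086411

0.692509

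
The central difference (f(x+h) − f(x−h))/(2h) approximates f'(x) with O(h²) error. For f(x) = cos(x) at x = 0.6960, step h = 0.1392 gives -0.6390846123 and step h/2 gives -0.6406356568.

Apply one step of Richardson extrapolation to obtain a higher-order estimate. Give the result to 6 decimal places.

With r = 2 the leading error scales as h^2, so the weight is 2^2 = 4.
4×(-0.6406356568) = -2.5625426272; (-2.5625426272) − (-0.6390846123) = -1.9234580149
Divide by 2^2 − 1 = 3.
(4×(-0.6406356568) − (-0.6390846123))/(4 − 1) = -0.6411526716

-0.641153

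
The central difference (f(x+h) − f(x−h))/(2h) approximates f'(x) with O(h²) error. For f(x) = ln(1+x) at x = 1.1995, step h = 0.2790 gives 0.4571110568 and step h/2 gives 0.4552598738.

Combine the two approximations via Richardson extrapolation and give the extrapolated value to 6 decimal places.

r = 2, so 2^r = 4.
4 × 0.4552598738 − 0.4571110568 = 1.3639284384
1.3639284384 ÷ 3 = 0.4546428128
Shift from A(h/2): −0.0006170610.

0.454643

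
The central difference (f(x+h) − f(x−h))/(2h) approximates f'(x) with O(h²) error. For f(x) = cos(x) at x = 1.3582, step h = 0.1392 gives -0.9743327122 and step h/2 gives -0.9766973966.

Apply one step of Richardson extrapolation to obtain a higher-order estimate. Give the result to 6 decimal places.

Leading term ∝ h^2; use weight 4 = 2^2.
4 × (-0.9766973966) = -3.9067895864; subtract (-0.9743327122) → -2.9324568742
Extrapolated: (-2.9324568742) / 3 = -0.9774856247

-0.977486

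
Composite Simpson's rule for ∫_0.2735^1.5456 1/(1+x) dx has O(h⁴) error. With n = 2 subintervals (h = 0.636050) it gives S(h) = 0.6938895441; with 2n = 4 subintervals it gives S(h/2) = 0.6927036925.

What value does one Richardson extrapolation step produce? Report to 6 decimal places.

0.692625

r = 4, so 2^r = 16.
Weighted: 11.0832590800 − 0.6938895441 = 10.3893695359
Divide by 2^4 − 1 = 15.
R = 10.3893695359/15 = 0.6926246357
Gap between inputs: 1.186e-03; correction applied: −0.0000790568.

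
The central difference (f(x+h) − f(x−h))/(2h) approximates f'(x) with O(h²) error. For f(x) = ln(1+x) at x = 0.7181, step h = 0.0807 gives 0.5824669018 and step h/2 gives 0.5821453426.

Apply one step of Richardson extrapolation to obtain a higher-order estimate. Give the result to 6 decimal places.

0.582038

Error is O(h^2); halving h shrinks it by 2^2 = 4.
4 × 0.5821453426 = 2.3285813704; subtract 0.5824669018 → 1.7461144686
Denominator 4 − 1 = 3.
1.7461144686 ÷ 3 = 0.5820381562
Shift from A(h/2): −0.0001071864.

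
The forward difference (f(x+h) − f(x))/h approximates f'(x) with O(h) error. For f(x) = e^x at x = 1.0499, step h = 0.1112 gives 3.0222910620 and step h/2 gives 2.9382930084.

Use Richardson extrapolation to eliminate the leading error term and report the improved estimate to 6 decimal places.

Order 1 gives 2^r = 2 and 2^r − 1 = 1.
Numerator 2×A(h/2) − A(h) = 2×2.9382930084 − 3.0222910620 = 2.8542949548
R = 2.8542949548/1 = 2.8542949548
Correction |R − A(h/2)| = 8.400e-02; gap |A(h/2) − A(h)| = 8.400e-02.

2.854295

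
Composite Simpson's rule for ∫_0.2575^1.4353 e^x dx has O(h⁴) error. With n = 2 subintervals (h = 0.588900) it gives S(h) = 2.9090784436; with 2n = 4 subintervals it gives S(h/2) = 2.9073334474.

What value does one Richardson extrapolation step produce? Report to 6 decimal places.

r = 4: numerator weight 16, denominator 15.
2^4*A(h/2) = 46.5173351584; minus A(h) gives 43.6082567148.
Denominator 16 − 1 = 15.
R = 43.6082567148/15 = 2.9072171143

2.907217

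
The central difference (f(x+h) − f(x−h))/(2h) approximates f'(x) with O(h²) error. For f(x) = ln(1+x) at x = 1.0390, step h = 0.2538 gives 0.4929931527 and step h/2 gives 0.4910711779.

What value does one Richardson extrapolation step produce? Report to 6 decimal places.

0.490431

With r = 2 the leading error scales as h^2, so the weight is 2^2 = 4.
Difference of the inputs: 0.4910711779 − 0.4929931527 = -0.0019219748
Divide by 2^2 − 1 = 3: (-0.0019219748)/3 = -0.0006406583
R = 0.4910711779 − 0.0006406583 = 0.4904305196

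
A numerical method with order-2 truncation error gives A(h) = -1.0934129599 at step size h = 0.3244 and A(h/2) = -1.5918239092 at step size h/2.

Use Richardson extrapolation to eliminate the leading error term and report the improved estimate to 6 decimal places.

-1.757961

The method has order 2: 2^2 = 4.
Numerator 4*A(h/2) − A(h) = 4*(-1.5918239092) − (-1.0934129599) = -5.2738826769
Extrapolated: (-5.2738826769) / 3 = -1.7579608923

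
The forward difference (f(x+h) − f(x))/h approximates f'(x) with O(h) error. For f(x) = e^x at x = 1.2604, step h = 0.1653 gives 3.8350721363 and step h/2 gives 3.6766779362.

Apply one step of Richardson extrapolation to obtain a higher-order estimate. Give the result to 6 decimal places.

3.518284

r = 1: numerator weight 2, denominator 1.
2×3.6766779362 = 7.3533558724; 7.3533558724 − 3.8350721363 = 3.5182837361
3.5182837361 ÷ 1 = 3.5182837361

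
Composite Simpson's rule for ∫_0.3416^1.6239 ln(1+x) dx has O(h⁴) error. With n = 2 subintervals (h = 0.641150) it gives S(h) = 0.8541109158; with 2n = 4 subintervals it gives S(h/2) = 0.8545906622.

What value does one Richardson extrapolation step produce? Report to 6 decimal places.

r = 4: numerator weight 16, denominator 15.
Numerator 16·A(h/2) − A(h) = 16·0.8545906622 − 0.8541109158 = 12.8193396794
(16·0.8545906622 − 0.8541109158)/(16 − 1) = 0.8546226453
Gap between inputs: 4.797e-04; correction applied: +0.0000319831.

0.854623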